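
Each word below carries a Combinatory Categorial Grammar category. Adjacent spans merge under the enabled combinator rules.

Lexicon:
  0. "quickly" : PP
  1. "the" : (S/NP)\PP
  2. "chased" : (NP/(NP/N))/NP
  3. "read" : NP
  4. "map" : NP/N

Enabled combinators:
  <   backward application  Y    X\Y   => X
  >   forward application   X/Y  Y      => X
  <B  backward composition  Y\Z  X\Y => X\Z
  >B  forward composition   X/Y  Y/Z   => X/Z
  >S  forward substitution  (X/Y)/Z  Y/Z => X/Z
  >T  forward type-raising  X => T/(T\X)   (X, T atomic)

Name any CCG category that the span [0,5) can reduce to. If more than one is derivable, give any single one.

[0,5] S   >
  [0,2] S/NP   <
    [0,1] "quickly" : PP
    [1,2] "the" : (S/NP)\PP
  [2,5] NP   >
    [2,4] NP/(NP/N)   >
      [2,3] "chased" : (NP/(NP/N))/NP
      [3,4] "read" : NP
    [4,5] "map" : NP/N

S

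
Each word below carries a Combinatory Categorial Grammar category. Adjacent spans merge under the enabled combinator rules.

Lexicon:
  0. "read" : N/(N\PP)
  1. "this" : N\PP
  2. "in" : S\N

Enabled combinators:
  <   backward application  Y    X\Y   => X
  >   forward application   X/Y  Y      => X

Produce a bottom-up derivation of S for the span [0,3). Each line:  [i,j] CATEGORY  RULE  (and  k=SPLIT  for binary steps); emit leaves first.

[0,3] S   <
  [0,2] N   >
    [0,1] "read" : N/(N\PP)
    [1,2] "this" : N\PP
  [2,3] "in" : S\N

[0,1] N/(N\PP)  lex  "read"
[1,2] N\PP  lex  "this"
[0,2] N  >  k=1
[2,3] S\N  lex  "in"
[0,3] S  <  k=2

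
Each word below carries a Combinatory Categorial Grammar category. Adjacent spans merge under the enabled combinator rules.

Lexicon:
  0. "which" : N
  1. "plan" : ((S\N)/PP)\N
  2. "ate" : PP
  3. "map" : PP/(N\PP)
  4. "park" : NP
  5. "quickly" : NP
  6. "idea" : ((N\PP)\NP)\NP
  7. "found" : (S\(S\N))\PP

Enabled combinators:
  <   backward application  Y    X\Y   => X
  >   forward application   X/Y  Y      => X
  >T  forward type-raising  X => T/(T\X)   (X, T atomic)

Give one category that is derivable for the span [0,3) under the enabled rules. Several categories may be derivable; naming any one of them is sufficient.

S\N

[0,8] S   <
  [0,3] S\N   >
    [0,2] (S\N)/PP   <
      [0,1] "which" : N
      [1,2] "plan" : ((S\N)/PP)\N
    [2,3] "ate" : PP
  [3,8] S\(S\N)   <
    [3,7] PP   >
      [3,4] "map" : PP/(N\PP)
      [4,7] N\PP   <
        [4,5] "park" : NP
        [5,7] (N\PP)\NP   <
          [5,6] "quickly" : NP
          [6,7] "idea" : ((N\PP)\NP)\NP
    [7,8] "found" : (S\(S\N))\PP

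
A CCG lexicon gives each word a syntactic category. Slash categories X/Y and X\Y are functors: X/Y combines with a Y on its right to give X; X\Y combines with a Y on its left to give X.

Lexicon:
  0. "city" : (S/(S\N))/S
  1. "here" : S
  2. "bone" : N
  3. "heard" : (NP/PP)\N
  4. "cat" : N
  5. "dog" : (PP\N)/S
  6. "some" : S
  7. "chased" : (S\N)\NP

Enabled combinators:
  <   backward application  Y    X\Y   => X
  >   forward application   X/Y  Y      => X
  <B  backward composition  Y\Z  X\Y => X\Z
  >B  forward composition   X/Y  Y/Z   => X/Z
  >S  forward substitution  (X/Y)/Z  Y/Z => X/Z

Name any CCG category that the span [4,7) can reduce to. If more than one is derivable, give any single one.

PP

[0,8] S   >
  [0,2] S/(S\N)   >
    [0,1] "city" : (S/(S\N))/S
    [1,2] "here" : S
  [2,8] S\N   <
    [2,7] NP   >
      [2,4] NP/PP   <
        [2,3] "bone" : N
        [3,4] "heard" : (NP/PP)\N
      [4,7] PP   <
        [4,5] "cat" : N
        [5,7] PP\N   >
          [5,6] "dog" : (PP\N)/S
          [6,7] "some" : S
    [7,8] "chased" : (S\N)\NP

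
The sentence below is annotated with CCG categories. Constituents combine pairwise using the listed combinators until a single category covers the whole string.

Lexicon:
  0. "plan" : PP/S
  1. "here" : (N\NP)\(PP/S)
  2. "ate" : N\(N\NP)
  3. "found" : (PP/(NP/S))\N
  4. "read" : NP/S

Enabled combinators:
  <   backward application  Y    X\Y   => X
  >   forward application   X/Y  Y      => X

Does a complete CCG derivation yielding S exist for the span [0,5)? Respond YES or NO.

NO

PP/S (N\NP)\(PP/S) N\(N\NP) (PP/(NP/S))\N NP/S
CKY chart[0,5] = {PP}; S ∉ chart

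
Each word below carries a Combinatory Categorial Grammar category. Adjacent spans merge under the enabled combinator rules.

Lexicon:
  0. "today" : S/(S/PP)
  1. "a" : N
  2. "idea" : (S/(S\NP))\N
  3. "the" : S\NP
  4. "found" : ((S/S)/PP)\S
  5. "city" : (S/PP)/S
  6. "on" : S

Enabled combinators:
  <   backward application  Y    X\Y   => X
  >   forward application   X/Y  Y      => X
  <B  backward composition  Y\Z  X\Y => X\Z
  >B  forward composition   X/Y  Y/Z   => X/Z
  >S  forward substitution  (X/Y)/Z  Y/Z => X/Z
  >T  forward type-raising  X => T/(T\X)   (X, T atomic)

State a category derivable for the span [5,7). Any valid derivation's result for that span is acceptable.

[0,7] S   >
  [0,1] "today" : S/(S/PP)
  [1,7] S/PP   >S
    [1,5] (S/S)/PP   <
      [1,4] S   >
        [1,3] S/(S\NP)   <
          [1,2] "a" : N
          [2,3] "idea" : (S/(S\NP))\N
        [3,4] "the" : S\NP
      [4,5] "found" : ((S/S)/PP)\S
    [5,7] S/PP   >
      [5,6] "city" : (S/PP)/S
      [6,7] "on" : S

S/PP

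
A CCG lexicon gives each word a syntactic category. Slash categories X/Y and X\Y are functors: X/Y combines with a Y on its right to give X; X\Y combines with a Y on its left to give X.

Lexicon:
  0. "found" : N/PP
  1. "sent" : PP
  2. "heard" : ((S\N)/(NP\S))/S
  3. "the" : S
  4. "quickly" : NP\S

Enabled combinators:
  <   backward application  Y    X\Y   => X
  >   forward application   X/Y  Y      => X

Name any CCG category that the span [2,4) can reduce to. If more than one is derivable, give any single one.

[0,5] S   <
  [0,2] N   >
    [0,1] "found" : N/PP
    [1,2] "sent" : PP
  [2,5] S\N   >
    [2,4] (S\N)/(NP\S)   >
      [2,3] "heard" : ((S\N)/(NP\S))/S
      [3,4] "the" : S
    [4,5] "quickly" : NP\S

(S\N)/(NP\S)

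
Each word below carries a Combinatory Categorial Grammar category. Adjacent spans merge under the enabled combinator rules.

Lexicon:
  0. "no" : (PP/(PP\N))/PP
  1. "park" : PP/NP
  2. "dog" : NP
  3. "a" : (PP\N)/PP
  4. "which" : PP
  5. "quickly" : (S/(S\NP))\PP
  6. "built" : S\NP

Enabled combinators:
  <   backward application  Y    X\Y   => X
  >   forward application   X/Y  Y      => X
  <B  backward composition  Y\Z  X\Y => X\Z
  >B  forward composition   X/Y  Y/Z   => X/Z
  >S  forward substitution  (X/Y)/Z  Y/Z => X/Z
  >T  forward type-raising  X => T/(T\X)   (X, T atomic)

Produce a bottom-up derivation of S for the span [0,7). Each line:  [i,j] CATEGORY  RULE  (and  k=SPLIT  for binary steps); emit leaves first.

[0,7] S   >
  [0,6] S/(S\NP)   <
    [0,5] PP   >
      [0,3] PP/(PP\N)   >
        [0,1] "no" : (PP/(PP\N))/PP
        [1,3] PP   >
          [1,2] "park" : PP/NP
          [2,3] "dog" : NP
      [3,5] PP\N   >
        [3,4] "a" : (PP\N)/PP
        [4,5] "which" : PP
    [5,6] "quickly" : (S/(S\NP))\PP
  [6,7] "built" : S\NP

[0,1] (PP/(PP\N))/PP  lex  "no"
[1,2] PP/NP  lex  "park"
[2,3] NP  lex  "dog"
[1,3] PP  >  k=2
[0,3] PP/(PP\N)  >  k=1
[3,4] (PP\N)/PP  lex  "a"
[4,5] PP  lex  "which"
[3,5] PP\N  >  k=4
[0,5] PP  >  k=3
[5,6] (S/(S\NP))\PP  lex  "quickly"
[0,6] S/(S\NP)  <  k=5
[6,7] S\NP  lex  "built"
[0,7] S  >  k=6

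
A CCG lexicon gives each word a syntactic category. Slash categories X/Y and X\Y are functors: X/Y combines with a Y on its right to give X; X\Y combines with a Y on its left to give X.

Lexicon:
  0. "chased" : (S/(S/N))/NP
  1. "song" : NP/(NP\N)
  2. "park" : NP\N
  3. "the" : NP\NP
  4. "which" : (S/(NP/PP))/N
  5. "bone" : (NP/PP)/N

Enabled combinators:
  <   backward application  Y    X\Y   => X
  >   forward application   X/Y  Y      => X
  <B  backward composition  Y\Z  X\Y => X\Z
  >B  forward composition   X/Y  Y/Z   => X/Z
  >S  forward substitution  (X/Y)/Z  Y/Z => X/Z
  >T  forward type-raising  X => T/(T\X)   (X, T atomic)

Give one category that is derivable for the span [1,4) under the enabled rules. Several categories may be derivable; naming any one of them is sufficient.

NP

[0,6] S   >
  [0,4] S/(S/N)   >
    [0,1] "chased" : (S/(S/N))/NP
    [1,4] NP   >
      [1,2] "song" : NP/(NP\N)
      [2,4] NP\N   <B
        [2,3] "park" : NP\N
        [3,4] "the" : NP\NP
  [4,6] S/N   >S
    [4,5] "which" : (S/(NP/PP))/N
    [5,6] "bone" : (NP/PP)/N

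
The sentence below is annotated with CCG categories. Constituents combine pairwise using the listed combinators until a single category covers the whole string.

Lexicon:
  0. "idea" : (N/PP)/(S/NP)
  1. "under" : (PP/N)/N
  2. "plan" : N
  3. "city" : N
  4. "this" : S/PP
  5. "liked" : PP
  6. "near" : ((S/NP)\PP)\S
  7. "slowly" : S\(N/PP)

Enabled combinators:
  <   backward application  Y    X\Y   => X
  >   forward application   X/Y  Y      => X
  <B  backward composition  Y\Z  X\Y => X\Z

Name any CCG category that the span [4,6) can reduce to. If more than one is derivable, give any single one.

S

[0,8] S   <
  [0,7] N/PP   >
    [0,1] "idea" : (N/PP)/(S/NP)
    [1,7] S/NP   <
      [1,4] PP   >
        [1,3] PP/N   >
          [1,2] "under" : (PP/N)/N
          [2,3] "plan" : N
        [3,4] "city" : N
      [4,7] (S/NP)\PP   <
        [4,6] S   >
          [4,5] "this" : S/PP
          [5,6] "liked" : PP
        [6,7] "near" : ((S/NP)\PP)\S
  [7,8] "slowly" : S\(N/PP)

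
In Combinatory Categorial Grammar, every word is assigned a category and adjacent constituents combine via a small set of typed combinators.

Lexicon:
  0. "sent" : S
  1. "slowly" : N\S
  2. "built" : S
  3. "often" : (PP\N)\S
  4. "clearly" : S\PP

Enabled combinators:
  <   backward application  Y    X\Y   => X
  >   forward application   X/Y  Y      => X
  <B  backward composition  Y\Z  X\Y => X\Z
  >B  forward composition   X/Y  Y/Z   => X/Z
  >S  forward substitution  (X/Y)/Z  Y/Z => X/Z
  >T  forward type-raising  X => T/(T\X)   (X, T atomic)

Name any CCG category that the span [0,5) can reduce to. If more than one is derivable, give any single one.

S

[0,5] S   <
  [0,2] N   >
    [0,1] N/(N\S)   >T
      [0,1] "sent" : S
    [1,2] "slowly" : N\S
  [2,5] S\N   <B
    [2,4] PP\N   <
      [2,3] "built" : S
      [3,4] "often" : (PP\N)\S
    [4,5] "clearly" : S\PP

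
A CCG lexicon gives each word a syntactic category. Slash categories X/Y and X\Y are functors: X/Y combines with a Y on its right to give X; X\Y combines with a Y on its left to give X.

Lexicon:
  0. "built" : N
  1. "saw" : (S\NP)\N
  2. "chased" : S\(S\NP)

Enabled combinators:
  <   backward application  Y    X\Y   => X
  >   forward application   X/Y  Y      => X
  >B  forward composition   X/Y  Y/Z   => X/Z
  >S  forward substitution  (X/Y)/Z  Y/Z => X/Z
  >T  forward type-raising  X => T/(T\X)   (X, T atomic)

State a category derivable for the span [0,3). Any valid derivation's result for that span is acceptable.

S

[0,3] S   <
  [0,2] S\NP   <
    [0,1] "built" : N
    [1,2] "saw" : (S\NP)\N
  [2,3] "chased" : S\(S\NP)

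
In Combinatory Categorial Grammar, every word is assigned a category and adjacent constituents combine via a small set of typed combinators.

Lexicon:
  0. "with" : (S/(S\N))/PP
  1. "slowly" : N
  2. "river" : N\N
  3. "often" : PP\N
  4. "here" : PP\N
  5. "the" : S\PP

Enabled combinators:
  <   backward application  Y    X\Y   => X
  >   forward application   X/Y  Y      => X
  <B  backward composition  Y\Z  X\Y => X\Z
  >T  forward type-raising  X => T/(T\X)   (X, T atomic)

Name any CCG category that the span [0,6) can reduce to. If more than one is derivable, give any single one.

S

[0,6] S   >
  [0,4] S/(S\N)   >
    [0,1] "with" : (S/(S\N))/PP
    [1,4] PP   >
      [1,2] PP/(PP\N)   >T
        [1,2] "slowly" : N
      [2,4] PP\N   <B
        [2,3] "river" : N\N
        [3,4] "often" : PP\N
  [4,6] S\N   <B
    [4,5] "here" : PP\N
    [5,6] "the" : S\PP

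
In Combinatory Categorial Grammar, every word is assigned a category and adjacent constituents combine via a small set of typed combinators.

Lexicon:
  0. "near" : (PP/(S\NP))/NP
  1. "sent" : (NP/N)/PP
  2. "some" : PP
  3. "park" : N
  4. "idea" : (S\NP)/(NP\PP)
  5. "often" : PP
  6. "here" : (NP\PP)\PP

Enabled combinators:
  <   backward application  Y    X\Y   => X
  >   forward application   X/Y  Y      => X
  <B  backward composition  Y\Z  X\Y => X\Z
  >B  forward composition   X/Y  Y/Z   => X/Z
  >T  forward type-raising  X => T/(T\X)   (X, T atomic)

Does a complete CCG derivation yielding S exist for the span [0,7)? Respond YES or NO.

NO

(PP/(S\NP))/NP (NP/N)/PP PP N (S\NP)/(NP\PP) PP (NP\PP)\PP
CKY chart[0,7] = {(PP/(S\NP))/(NP\S), N/(N\PP), NP/(NP\PP), PP, PP/(PP\PP), S/(S\PP)}; S ∉ chart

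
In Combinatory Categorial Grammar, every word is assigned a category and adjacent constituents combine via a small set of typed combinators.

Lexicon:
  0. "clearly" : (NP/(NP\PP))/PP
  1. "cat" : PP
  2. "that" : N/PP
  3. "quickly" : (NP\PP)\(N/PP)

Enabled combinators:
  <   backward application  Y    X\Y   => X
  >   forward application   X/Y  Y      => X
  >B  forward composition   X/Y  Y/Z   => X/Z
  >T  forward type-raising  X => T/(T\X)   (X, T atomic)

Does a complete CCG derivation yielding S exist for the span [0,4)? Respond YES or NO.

(NP/(NP\PP))/PP PP N/PP (NP\PP)\(N/PP)
CKY chart[0,4] = {(NP/(NP\PP))/(PP\NP), N/(N\NP), NP, NP/(NP\NP), PP/(PP\NP), S/(S\NP)}; S ∉ chart

NO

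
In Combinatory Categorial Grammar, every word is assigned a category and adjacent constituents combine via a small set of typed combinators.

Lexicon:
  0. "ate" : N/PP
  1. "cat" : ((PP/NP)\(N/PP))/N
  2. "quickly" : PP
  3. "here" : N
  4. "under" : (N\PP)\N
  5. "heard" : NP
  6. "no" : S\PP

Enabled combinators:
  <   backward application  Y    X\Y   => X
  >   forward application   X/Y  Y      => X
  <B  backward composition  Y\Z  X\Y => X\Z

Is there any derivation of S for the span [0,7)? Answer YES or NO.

[0,7] S   <
  [0,6] PP   >
    [0,5] PP/NP   <
      [0,1] "ate" : N/PP
      [1,5] (PP/NP)\(N/PP)   >
        [1,2] "cat" : ((PP/NP)\(N/PP))/N
        [2,5] N   <
          [2,3] "quickly" : PP
          [3,5] N\PP   <
            [3,4] "here" : N
            [4,5] "under" : (N\PP)\N
    [5,6] "heard" : NP
  [6,7] "no" : S\PP

YES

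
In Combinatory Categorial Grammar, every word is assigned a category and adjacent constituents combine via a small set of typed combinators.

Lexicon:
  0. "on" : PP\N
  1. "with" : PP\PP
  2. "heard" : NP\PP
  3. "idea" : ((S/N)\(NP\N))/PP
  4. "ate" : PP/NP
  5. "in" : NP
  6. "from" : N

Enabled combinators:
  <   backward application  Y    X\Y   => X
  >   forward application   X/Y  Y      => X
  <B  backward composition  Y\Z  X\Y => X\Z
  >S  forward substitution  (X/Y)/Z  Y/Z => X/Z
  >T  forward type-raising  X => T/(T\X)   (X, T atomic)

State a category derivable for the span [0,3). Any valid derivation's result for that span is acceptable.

NP\N

[0,7] S   >
  [0,6] S/N   <
    [0,3] NP\N   <B
      [0,1] "on" : PP\N
      [1,3] NP\PP   <B
        [1,2] "with" : PP\PP
        [2,3] "heard" : NP\PP
    [3,6] (S/N)\(NP\N)   >
      [3,4] "idea" : ((S/N)\(NP\N))/PP
      [4,6] PP   >
        [4,5] "ate" : PP/NP
        [5,6] "in" : NP
  [6,7] "from" : N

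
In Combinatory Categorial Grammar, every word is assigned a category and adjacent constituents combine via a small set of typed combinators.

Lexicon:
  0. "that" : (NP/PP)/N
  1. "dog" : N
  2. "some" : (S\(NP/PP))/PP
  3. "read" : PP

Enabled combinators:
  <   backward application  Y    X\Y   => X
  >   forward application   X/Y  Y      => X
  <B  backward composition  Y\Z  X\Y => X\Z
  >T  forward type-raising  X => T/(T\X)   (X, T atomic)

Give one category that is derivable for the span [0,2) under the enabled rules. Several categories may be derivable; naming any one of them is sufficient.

NP/PP

[0,4] S   <
  [0,2] NP/PP   >
    [0,1] "that" : (NP/PP)/N
    [1,2] "dog" : N
  [2,4] S\(NP/PP)   >
    [2,3] "some" : (S\(NP/PP))/PP
    [3,4] "read" : PP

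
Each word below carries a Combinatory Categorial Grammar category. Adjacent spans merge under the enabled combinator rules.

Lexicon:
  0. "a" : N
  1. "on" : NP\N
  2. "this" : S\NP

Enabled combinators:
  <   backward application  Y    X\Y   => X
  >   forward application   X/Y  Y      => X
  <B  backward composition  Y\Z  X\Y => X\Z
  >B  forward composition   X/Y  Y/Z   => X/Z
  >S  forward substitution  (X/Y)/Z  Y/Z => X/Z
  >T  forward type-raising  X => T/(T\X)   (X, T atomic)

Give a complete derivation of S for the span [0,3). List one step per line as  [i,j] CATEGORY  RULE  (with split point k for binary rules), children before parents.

[0,1] N  lex  "a"
[0,1] NP/(NP\N)  >T
[1,2] NP\N  lex  "on"
[0,2] NP  >  k=1
[2,3] S\NP  lex  "this"
[0,3] S  <  k=2

[0,3] S   <
  [0,2] NP   >
    [0,1] NP/(NP\N)   >T
      [0,1] "a" : N
    [1,2] "on" : NP\N
  [2,3] "this" : S\NP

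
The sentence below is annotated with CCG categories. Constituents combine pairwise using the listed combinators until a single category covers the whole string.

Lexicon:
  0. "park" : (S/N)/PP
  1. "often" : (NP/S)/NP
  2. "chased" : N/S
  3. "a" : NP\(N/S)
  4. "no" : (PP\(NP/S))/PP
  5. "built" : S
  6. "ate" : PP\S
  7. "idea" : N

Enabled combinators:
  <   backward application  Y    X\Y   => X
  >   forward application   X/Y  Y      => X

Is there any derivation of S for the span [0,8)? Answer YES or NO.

[0,8] S   >
  [0,7] S/N   >
    [0,1] "park" : (S/N)/PP
    [1,7] PP   <
      [1,4] NP/S   >
        [1,2] "often" : (NP/S)/NP
        [2,4] NP   <
          [2,3] "chased" : N/S
          [3,4] "a" : NP\(N/S)
      [4,7] PP\(NP/S)   >
        [4,5] "no" : (PP\(NP/S))/PP
        [5,7] PP   <
          [5,6] "built" : S
          [6,7] "ate" : PP\S
  [7,8] "idea" : N

YES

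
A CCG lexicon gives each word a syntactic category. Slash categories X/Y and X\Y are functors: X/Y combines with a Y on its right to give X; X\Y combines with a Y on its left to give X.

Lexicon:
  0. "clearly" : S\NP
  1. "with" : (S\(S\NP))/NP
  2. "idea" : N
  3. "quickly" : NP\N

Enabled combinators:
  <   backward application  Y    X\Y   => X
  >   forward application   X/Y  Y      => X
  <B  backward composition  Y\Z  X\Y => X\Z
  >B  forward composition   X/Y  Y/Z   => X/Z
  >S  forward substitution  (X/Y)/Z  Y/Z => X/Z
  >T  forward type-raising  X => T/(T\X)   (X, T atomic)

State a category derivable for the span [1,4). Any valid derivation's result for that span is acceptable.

[0,4] S   <
  [0,1] "clearly" : S\NP
  [1,4] S\(S\NP)   >
    [1,2] "with" : (S\(S\NP))/NP
    [2,4] NP   <
      [2,3] "idea" : N
      [3,4] "quickly" : NP\N

S\(S\NP)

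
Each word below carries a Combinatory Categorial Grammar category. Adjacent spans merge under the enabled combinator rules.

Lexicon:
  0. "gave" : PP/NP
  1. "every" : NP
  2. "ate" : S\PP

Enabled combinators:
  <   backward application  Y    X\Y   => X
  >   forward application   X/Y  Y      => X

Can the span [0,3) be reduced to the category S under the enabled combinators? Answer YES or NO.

YES

[0,3] S   <
  [0,2] PP   >
    [0,1] "gave" : PP/NP
    [1,2] "every" : NP
  [2,3] "ate" : S\PP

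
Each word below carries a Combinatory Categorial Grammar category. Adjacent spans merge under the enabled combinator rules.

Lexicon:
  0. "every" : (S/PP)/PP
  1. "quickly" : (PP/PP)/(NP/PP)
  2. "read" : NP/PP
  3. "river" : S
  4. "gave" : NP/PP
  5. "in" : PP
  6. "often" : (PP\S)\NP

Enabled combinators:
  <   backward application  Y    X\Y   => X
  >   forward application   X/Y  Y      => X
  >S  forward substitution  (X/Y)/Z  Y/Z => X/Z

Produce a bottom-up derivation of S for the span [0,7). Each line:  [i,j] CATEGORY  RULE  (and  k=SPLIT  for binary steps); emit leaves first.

[0,1] (S/PP)/PP  lex  "every"
[1,2] (PP/PP)/(NP/PP)  lex  "quickly"
[2,3] NP/PP  lex  "read"
[1,3] PP/PP  >  k=2
[0,3] S/PP  >S  k=1
[3,4] S  lex  "river"
[4,5] NP/PP  lex  "gave"
[5,6] PP  lex  "in"
[4,6] NP  >  k=5
[6,7] (PP\S)\NP  lex  "often"
[4,7] PP\S  <  k=6
[3,7] PP  <  k=4
[0,7] S  >  k=3

[0,7] S   >
  [0,3] S/PP   >S
    [0,1] "every" : (S/PP)/PP
    [1,3] PP/PP   >
      [1,2] "quickly" : (PP/PP)/(NP/PP)
      [2,3] "read" : NP/PP
  [3,7] PP   <
    [3,4] "river" : S
    [4,7] PP\S   <
      [4,6] NP   >
        [4,5] "gave" : NP/PP
        [5,6] "in" : PP
      [6,7] "often" : (PP\S)\NP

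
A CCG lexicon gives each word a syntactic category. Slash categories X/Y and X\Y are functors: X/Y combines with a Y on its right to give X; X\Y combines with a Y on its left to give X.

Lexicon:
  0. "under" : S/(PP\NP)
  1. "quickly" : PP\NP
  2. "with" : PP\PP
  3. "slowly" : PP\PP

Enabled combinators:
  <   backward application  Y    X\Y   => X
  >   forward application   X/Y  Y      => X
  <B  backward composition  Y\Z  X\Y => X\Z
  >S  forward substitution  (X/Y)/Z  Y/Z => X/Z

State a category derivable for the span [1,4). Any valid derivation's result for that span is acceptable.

PP\NP

[0,4] S   >
  [0,1] "under" : S/(PP\NP)
  [1,4] PP\NP   <B
    [1,2] "quickly" : PP\NP
    [2,4] PP\PP   <B
      [2,3] "with" : PP\PP
      [3,4] "slowly" : PP\PP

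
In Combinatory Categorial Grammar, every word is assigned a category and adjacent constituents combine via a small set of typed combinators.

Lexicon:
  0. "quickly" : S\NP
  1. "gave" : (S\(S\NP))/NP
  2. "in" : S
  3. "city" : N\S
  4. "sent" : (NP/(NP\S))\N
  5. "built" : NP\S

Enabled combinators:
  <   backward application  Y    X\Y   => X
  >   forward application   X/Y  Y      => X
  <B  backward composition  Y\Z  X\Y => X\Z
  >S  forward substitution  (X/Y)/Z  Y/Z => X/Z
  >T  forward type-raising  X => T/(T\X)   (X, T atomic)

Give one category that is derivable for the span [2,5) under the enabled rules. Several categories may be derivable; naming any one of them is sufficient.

[0,6] S   <
  [0,1] "quickly" : S\NP
  [1,6] S\(S\NP)   >
    [1,2] "gave" : (S\(S\NP))/NP
    [2,6] NP   >
      [2,5] NP/(NP\S)   <
        [2,4] N   <
          [2,3] "in" : S
          [3,4] "city" : N\S
        [4,5] "sent" : (NP/(NP\S))\N
      [5,6] "built" : NP\S

NP/(NP\S)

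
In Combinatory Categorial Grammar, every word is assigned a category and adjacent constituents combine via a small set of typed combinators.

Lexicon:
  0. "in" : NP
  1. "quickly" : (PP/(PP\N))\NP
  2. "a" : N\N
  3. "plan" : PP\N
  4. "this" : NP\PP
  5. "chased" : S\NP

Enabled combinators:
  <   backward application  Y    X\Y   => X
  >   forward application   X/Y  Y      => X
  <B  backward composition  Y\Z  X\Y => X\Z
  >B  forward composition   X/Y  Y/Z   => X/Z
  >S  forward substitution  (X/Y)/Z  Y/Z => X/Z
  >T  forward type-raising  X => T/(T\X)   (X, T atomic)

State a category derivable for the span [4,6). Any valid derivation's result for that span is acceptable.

[0,6] S   <
  [0,4] PP   >
    [0,2] PP/(PP\N)   <
      [0,1] "in" : NP
      [1,2] "quickly" : (PP/(PP\N))\NP
    [2,4] PP\N   <B
      [2,3] "a" : N\N
      [3,4] "plan" : PP\N
  [4,6] S\PP   <B
    [4,5] "this" : NP\PP
    [5,6] "chased" : S\NP

S\PP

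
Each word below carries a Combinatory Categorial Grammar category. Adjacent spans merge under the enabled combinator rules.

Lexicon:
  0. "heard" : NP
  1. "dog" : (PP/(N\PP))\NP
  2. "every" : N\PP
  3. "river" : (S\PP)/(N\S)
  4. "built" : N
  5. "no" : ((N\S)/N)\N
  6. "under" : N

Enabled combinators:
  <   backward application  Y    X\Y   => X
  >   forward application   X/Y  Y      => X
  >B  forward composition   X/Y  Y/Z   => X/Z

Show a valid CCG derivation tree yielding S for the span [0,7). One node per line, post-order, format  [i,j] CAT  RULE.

[0,1] NP  lex  "heard"
[1,2] (PP/(N\PP))\NP  lex  "dog"
[0,2] PP/(N\PP)  <  k=1
[2,3] N\PP  lex  "every"
[0,3] PP  >  k=2
[3,4] (S\PP)/(N\S)  lex  "river"
[4,5] N  lex  "built"
[5,6] ((N\S)/N)\N  lex  "no"
[4,6] (N\S)/N  <  k=5
[6,7] N  lex  "under"
[4,7] N\S  >  k=6
[3,7] S\PP  >  k=4
[0,7] S  <  k=3

[0,7] S   <
  [0,3] PP   >
    [0,2] PP/(N\PP)   <
      [0,1] "heard" : NP
      [1,2] "dog" : (PP/(N\PP))\NP
    [2,3] "every" : N\PP
  [3,7] S\PP   >
    [3,4] "river" : (S\PP)/(N\S)
    [4,7] N\S   >
      [4,6] (N\S)/N   <
        [4,5] "built" : N
        [5,6] "no" : ((N\S)/N)\N
      [6,7] "under" : N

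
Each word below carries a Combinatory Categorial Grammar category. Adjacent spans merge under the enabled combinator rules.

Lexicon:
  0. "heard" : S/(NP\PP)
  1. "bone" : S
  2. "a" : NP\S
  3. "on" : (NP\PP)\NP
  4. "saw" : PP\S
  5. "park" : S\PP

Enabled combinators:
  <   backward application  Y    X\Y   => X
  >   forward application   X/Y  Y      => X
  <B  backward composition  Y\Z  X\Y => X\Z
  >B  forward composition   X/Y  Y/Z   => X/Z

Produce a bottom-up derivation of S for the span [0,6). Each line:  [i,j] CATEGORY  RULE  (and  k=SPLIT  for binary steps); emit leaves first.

[0,1] S/(NP\PP)  lex  "heard"
[1,2] S  lex  "bone"
[2,3] NP\S  lex  "a"
[1,3] NP  <  k=2
[3,4] (NP\PP)\NP  lex  "on"
[1,4] NP\PP  <  k=3
[0,4] S  >  k=1
[4,5] PP\S  lex  "saw"
[0,5] PP  <  k=4
[5,6] S\PP  lex  "park"
[0,6] S  <  k=5

[0,6] S   <
  [0,5] PP   <
    [0,4] S   >
      [0,1] "heard" : S/(NP\PP)
      [1,4] NP\PP   <
        [1,3] NP   <
          [1,2] "bone" : S
          [2,3] "a" : NP\S
        [3,4] "on" : (NP\PP)\NP
    [4,5] "saw" : PP\S
  [5,6] "park" : S\PP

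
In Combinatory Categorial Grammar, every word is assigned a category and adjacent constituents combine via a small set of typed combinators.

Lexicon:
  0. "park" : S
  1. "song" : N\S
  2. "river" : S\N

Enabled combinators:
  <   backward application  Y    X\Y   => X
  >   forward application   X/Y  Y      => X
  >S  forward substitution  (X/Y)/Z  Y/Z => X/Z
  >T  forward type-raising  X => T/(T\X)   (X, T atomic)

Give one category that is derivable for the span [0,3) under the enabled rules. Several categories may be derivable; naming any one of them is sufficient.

[0,3] S   <
  [0,2] N   <
    [0,1] "park" : S
    [1,2] "song" : N\S
  [2,3] "river" : S\N

S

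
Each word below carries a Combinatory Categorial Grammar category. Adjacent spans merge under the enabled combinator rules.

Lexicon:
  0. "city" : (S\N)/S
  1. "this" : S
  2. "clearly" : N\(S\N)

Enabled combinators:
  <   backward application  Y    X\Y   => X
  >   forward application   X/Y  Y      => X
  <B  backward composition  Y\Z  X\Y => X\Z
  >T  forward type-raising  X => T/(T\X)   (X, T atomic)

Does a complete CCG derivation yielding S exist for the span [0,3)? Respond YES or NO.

(S\N)/S S N\(S\N)
CKY chart[0,3] = {N, N/(N\N), NP/(NP\N), PP/(PP\N), S/(S\N)}; S ∉ chart

NO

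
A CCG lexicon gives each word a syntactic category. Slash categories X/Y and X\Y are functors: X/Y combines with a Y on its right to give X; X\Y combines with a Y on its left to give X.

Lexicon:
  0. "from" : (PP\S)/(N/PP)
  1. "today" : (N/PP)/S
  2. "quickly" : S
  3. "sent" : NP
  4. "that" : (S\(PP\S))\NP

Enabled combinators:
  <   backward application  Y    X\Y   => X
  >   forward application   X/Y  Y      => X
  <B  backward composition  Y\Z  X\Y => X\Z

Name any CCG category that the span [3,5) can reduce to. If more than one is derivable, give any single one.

S\(PP\S)

[0,5] S   <
  [0,3] PP\S   >
    [0,1] "from" : (PP\S)/(N/PP)
    [1,3] N/PP   >
      [1,2] "today" : (N/PP)/S
      [2,3] "quickly" : S
  [3,5] S\(PP\S)   <
    [3,4] "sent" : NP
    [4,5] "that" : (S\(PP\S))\NP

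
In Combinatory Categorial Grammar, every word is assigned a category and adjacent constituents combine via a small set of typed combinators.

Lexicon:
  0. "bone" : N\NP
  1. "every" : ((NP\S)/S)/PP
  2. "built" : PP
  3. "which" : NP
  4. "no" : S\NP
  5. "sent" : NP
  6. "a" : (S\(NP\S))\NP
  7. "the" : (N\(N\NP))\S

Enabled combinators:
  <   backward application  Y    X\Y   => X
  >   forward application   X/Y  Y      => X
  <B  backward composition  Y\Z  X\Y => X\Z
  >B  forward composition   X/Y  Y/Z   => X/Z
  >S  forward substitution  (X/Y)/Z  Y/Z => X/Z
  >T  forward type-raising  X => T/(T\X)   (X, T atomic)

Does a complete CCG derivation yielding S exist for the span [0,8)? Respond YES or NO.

N\NP ((NP\S)/S)/PP PP NP S\NP NP (S\(NP\S))\NP (N\(N\NP))\S
CKY chart[0,8] = {N, N/(N\N), NP/(NP\N), PP/(PP\N), S/(S\N)}; S ∉ chart

NO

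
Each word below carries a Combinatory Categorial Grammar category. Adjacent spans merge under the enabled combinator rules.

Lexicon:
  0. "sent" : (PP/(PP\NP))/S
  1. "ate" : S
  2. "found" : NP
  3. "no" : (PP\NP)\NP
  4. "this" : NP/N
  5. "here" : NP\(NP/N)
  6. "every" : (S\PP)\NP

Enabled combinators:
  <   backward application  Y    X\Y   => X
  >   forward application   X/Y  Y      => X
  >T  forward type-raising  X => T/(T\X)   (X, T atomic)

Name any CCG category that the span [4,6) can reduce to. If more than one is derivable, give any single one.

[0,7] S   <
  [0,4] PP   >
    [0,2] PP/(PP\NP)   >
      [0,1] "sent" : (PP/(PP\NP))/S
      [1,2] "ate" : S
    [2,4] PP\NP   <
      [2,3] "found" : NP
      [3,4] "no" : (PP\NP)\NP
  [4,7] S\PP   <
    [4,6] NP   <
      [4,5] "this" : NP/N
      [5,6] "here" : NP\(NP/N)
    [6,7] "every" : (S\PP)\NP

NP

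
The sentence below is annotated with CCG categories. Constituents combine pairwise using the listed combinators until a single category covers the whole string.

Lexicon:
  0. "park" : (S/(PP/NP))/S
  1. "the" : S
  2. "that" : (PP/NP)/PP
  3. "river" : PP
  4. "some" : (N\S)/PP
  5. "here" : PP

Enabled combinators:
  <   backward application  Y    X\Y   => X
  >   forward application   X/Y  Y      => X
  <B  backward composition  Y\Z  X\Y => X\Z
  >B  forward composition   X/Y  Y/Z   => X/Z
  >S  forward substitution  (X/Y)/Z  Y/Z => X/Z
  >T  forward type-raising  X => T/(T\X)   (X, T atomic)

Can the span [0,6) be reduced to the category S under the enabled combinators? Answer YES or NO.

(S/(PP/NP))/S S (PP/NP)/PP PP (N\S)/PP PP
CKY chart[0,6] = {N, N/(N\N), N/(PP\PP), NP/(NP\N), PP/(PP\N), S/(S\N)}; S ∉ chart

NO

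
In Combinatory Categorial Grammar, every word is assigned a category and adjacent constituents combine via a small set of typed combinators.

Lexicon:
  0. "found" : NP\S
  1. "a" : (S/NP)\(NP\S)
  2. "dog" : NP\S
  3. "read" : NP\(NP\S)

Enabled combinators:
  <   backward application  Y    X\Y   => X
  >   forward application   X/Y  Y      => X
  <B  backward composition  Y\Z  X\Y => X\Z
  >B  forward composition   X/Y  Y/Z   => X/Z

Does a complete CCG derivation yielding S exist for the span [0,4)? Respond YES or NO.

YES

[0,4] S   >
  [0,2] S/NP   <
    [0,1] "found" : NP\S
    [1,2] "a" : (S/NP)\(NP\S)
  [2,4] NP   <
    [2,3] "dog" : NP\S
    [3,4] "read" : NP\(NP\S)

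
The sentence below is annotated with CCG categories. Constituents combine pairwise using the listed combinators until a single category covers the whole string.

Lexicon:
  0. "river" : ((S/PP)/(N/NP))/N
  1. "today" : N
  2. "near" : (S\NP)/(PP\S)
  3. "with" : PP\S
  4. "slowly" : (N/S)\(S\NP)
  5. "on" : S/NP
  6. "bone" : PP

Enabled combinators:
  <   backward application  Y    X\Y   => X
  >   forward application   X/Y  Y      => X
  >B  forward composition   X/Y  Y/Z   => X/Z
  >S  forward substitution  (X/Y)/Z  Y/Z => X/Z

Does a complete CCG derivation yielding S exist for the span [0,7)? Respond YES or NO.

YES

[0,7] S   >
  [0,6] S/PP   >
    [0,2] (S/PP)/(N/NP)   >
      [0,1] "river" : ((S/PP)/(N/NP))/N
      [1,2] "today" : N
    [2,6] N/NP   >B
      [2,5] N/S   <
        [2,4] S\NP   >
          [2,3] "near" : (S\NP)/(PP\S)
          [3,4] "with" : PP\S
        [4,5] "slowly" : (N/S)\(S\NP)
      [5,6] "on" : S/NP
  [6,7] "bone" : PP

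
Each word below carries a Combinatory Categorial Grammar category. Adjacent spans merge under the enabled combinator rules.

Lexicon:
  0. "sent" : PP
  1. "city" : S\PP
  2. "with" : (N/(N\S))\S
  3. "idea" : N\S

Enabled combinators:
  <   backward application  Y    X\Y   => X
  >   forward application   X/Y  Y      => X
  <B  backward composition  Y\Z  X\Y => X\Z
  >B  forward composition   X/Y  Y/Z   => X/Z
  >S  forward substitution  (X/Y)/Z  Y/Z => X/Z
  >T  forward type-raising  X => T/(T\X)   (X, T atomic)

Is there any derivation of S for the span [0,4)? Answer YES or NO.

NO

PP S\PP (N/(N\S))\S N\S
CKY chart[0,4] = {N, N/(N\N), NP/(NP\N), PP/(PP\N), S/(S\N)}; S ∉ chart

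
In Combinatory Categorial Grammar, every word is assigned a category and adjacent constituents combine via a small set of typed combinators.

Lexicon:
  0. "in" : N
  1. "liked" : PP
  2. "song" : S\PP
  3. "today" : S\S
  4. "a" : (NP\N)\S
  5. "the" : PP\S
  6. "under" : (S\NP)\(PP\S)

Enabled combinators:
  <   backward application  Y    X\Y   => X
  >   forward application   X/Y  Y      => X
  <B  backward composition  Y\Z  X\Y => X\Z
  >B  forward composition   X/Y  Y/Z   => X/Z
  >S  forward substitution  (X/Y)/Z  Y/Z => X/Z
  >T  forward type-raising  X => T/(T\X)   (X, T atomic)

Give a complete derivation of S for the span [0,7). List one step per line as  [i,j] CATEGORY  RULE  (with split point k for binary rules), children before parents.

[0,7] S   <
  [0,5] NP   <
    [0,1] "in" : N
    [1,5] NP\N   <
      [1,4] S   <
        [1,2] "liked" : PP
        [2,4] S\PP   <B
          [2,3] "song" : S\PP
          [3,4] "today" : S\S
      [4,5] "a" : (NP\N)\S
  [5,7] S\NP   <
    [5,6] "the" : PP\S
    [6,7] "under" : (S\NP)\(PP\S)

[0,1] N  lex  "in"
[1,2] PP  lex  "liked"
[2,3] S\PP  lex  "song"
[3,4] S\S  lex  "today"
[2,4] S\PP  <B  k=3
[1,4] S  <  k=2
[4,5] (NP\N)\S  lex  "a"
[1,5] NP\N  <  k=4
[0,5] NP  <  k=1
[5,6] PP\S  lex  "the"
[6,7] (S\NP)\(PP\S)  lex  "under"
[5,7] S\NP  <  k=6
[0,7] S  <  k=5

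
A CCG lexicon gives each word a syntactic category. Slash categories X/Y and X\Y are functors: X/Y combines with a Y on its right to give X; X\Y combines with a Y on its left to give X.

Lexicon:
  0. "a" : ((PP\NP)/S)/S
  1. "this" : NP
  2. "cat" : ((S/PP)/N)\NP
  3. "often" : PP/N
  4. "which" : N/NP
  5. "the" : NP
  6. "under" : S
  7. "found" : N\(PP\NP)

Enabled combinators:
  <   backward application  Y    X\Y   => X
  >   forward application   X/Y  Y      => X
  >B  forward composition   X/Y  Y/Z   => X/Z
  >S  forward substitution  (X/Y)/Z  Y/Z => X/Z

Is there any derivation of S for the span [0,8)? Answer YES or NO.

NO

((PP\NP)/S)/S NP ((S/PP)/N)\NP PP/N N/NP NP S N\(PP\NP)
CKY chart[0,8] = {N}; S ∉ chart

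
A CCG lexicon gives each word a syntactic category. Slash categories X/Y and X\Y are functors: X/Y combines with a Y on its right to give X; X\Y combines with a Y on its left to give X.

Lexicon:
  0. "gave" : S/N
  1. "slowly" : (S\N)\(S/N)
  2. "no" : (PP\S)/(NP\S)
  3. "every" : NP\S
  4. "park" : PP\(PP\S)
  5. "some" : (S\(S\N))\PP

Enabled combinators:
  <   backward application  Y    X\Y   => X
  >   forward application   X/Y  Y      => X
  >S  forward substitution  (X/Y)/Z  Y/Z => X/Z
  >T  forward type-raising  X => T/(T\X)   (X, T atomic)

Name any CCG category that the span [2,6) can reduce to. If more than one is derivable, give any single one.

S\(S\N)

[0,6] S   <
  [0,2] S\N   <
    [0,1] "gave" : S/N
    [1,2] "slowly" : (S\N)\(S/N)
  [2,6] S\(S\N)   <
    [2,5] PP   <
      [2,4] PP\S   >
        [2,3] "no" : (PP\S)/(NP\S)
        [3,4] "every" : NP\S
      [4,5] "park" : PP\(PP\S)
    [5,6] "some" : (S\(S\N))\PP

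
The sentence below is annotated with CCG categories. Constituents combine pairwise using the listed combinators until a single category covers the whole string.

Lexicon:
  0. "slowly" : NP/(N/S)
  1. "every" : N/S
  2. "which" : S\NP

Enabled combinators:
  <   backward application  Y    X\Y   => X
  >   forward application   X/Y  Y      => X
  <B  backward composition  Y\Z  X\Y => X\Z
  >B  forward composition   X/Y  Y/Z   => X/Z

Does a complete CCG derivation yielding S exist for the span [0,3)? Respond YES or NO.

YES

[0,3] S   <
  [0,2] NP   >
    [0,1] "slowly" : NP/(N/S)
    [1,2] "every" : N/S
  [2,3] "which" : S\NP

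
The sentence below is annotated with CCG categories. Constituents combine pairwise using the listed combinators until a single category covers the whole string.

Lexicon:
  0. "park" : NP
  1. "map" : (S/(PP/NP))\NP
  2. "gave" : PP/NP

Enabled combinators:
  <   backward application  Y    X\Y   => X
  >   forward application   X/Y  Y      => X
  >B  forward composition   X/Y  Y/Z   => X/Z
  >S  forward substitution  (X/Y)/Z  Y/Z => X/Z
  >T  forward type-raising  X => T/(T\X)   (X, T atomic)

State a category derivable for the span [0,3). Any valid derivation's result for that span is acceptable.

[0,3] S   >
  [0,2] S/(PP/NP)   <
    [0,1] "park" : NP
    [1,2] "map" : (S/(PP/NP))\NP
  [2,3] "gave" : PP/NP

S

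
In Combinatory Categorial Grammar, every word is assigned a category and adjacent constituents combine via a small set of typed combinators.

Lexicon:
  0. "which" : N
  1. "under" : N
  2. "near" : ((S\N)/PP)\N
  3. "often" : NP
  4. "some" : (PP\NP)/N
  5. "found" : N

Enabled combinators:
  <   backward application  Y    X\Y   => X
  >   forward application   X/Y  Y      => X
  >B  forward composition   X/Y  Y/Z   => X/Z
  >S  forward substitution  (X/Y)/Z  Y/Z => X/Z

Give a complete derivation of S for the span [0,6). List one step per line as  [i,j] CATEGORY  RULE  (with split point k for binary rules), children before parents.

[0,1] N  lex  "which"
[1,2] N  lex  "under"
[2,3] ((S\N)/PP)\N  lex  "near"
[1,3] (S\N)/PP  <  k=2
[3,4] NP  lex  "often"
[4,5] (PP\NP)/N  lex  "some"
[5,6] N  lex  "found"
[4,6] PP\NP  >  k=5
[3,6] PP  <  k=4
[1,6] S\N  >  k=3
[0,6] S  <  k=1

[0,6] S   <
  [0,1] "which" : N
  [1,6] S\N   >
    [1,3] (S\N)/PP   <
      [1,2] "under" : N
      [2,3] "near" : ((S\N)/PP)\N
    [3,6] PP   <
      [3,4] "often" : NP
      [4,6] PP\NP   >
        [4,5] "some" : (PP\NP)/N
        [5,6] "found" : N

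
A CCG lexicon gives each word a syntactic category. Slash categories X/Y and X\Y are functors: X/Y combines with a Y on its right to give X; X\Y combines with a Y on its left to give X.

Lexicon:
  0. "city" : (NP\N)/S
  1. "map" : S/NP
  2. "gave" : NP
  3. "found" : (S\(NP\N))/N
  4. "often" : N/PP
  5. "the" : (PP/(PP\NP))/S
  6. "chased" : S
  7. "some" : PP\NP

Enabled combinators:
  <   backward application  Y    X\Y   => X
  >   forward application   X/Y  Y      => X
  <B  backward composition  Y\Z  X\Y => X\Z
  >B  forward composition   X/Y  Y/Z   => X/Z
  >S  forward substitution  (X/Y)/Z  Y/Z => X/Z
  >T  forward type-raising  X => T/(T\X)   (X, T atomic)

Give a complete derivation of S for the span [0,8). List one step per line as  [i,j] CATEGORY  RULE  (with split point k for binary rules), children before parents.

[0,8] S   <
  [0,3] NP\N   >
    [0,1] "city" : (NP\N)/S
    [1,3] S   >
      [1,2] "map" : S/NP
      [2,3] "gave" : NP
  [3,8] S\(NP\N)   >
    [3,4] "found" : (S\(NP\N))/N
    [4,8] N   >
      [4,5] "often" : N/PP
      [5,8] PP   >
        [5,7] PP/(PP\NP)   >
          [5,6] "the" : (PP/(PP\NP))/S
          [6,7] "chased" : S
        [7,8] "some" : PP\NP

[0,1] (NP\N)/S  lex  "city"
[1,2] S/NP  lex  "map"
[2,3] NP  lex  "gave"
[1,3] S  >  k=2
[0,3] NP\N  >  k=1
[3,4] (S\(NP\N))/N  lex  "found"
[4,5] N/PP  lex  "often"
[5,6] (PP/(PP\NP))/S  lex  "the"
[6,7] S  lex  "chased"
[5,7] PP/(PP\NP)  >  k=6
[7,8] PP\NP  lex  "some"
[5,8] PP  >  k=7
[4,8] N  >  k=5
[3,8] S\(NP\N)  >  k=4
[0,8] S  <  k=3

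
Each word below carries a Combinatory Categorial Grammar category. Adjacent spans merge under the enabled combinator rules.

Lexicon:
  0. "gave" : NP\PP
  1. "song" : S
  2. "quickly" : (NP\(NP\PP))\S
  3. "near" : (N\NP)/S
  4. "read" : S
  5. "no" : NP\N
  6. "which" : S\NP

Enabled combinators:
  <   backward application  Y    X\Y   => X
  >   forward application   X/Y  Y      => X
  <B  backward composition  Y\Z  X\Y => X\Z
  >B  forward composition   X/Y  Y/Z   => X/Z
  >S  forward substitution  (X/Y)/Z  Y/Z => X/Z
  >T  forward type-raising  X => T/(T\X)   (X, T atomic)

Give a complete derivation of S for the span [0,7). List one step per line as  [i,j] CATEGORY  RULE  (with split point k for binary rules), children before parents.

[0,7] S   <
  [0,5] N   <
    [0,3] NP   <
      [0,1] "gave" : NP\PP
      [1,3] NP\(NP\PP)   <
        [1,2] "song" : S
        [2,3] "quickly" : (NP\(NP\PP))\S
    [3,5] N\NP   >
      [3,4] "near" : (N\NP)/S
      [4,5] "read" : S
  [5,7] S\N   <B
    [5,6] "no" : NP\N
    [6,7] "which" : S\NP

[0,1] NP\PP  lex  "gave"
[1,2] S  lex  "song"
[2,3] (NP\(NP\PP))\S  lex  "quickly"
[1,3] NP\(NP\PP)  <  k=2
[0,3] NP  <  k=1
[3,4] (N\NP)/S  lex  "near"
[4,5] S  lex  "read"
[3,5] N\NP  >  k=4
[0,5] N  <  k=3
[5,6] NP\N  lex  "no"
[6,7] S\NP  lex  "which"
[5,7] S\N  <B  k=6
[0,7] S  <  k=5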